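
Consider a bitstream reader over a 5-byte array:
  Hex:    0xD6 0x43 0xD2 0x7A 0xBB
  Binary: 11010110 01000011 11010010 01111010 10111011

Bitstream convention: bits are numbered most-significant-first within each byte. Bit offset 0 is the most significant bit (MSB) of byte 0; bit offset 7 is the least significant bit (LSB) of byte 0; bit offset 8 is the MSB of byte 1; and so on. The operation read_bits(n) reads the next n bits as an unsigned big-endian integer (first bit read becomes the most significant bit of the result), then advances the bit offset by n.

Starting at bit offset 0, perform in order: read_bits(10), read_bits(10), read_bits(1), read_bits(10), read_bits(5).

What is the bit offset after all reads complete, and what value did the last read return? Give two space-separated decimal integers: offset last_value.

Answer: 36 11

Derivation:
Read 1: bits[0:10] width=10 -> value=857 (bin 1101011001); offset now 10 = byte 1 bit 2; 30 bits remain
Read 2: bits[10:20] width=10 -> value=61 (bin 0000111101); offset now 20 = byte 2 bit 4; 20 bits remain
Read 3: bits[20:21] width=1 -> value=0 (bin 0); offset now 21 = byte 2 bit 5; 19 bits remain
Read 4: bits[21:31] width=10 -> value=317 (bin 0100111101); offset now 31 = byte 3 bit 7; 9 bits remain
Read 5: bits[31:36] width=5 -> value=11 (bin 01011); offset now 36 = byte 4 bit 4; 4 bits remain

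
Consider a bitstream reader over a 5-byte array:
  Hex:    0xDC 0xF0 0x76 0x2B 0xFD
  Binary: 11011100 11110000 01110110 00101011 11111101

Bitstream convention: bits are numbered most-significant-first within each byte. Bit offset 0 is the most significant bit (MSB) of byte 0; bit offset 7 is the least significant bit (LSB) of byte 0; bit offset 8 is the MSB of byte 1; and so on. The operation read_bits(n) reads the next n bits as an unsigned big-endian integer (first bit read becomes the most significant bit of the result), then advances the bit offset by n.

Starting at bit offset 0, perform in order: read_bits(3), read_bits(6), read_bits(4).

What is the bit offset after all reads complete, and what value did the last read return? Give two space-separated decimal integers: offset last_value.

Read 1: bits[0:3] width=3 -> value=6 (bin 110); offset now 3 = byte 0 bit 3; 37 bits remain
Read 2: bits[3:9] width=6 -> value=57 (bin 111001); offset now 9 = byte 1 bit 1; 31 bits remain
Read 3: bits[9:13] width=4 -> value=14 (bin 1110); offset now 13 = byte 1 bit 5; 27 bits remain

Answer: 13 14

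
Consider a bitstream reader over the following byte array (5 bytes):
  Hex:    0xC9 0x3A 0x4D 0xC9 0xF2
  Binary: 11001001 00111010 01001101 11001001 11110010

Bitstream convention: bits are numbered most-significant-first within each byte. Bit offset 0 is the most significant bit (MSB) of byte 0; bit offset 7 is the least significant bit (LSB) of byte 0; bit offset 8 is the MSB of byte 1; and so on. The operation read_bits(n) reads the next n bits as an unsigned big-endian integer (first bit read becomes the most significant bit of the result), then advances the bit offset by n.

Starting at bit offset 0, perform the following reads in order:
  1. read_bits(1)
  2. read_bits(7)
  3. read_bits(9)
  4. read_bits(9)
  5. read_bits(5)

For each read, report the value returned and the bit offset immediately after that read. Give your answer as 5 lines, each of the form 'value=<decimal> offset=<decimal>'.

Answer: value=1 offset=1
value=73 offset=8
value=116 offset=17
value=311 offset=26
value=4 offset=31

Derivation:
Read 1: bits[0:1] width=1 -> value=1 (bin 1); offset now 1 = byte 0 bit 1; 39 bits remain
Read 2: bits[1:8] width=7 -> value=73 (bin 1001001); offset now 8 = byte 1 bit 0; 32 bits remain
Read 3: bits[8:17] width=9 -> value=116 (bin 001110100); offset now 17 = byte 2 bit 1; 23 bits remain
Read 4: bits[17:26] width=9 -> value=311 (bin 100110111); offset now 26 = byte 3 bit 2; 14 bits remain
Read 5: bits[26:31] width=5 -> value=4 (bin 00100); offset now 31 = byte 3 bit 7; 9 bits remain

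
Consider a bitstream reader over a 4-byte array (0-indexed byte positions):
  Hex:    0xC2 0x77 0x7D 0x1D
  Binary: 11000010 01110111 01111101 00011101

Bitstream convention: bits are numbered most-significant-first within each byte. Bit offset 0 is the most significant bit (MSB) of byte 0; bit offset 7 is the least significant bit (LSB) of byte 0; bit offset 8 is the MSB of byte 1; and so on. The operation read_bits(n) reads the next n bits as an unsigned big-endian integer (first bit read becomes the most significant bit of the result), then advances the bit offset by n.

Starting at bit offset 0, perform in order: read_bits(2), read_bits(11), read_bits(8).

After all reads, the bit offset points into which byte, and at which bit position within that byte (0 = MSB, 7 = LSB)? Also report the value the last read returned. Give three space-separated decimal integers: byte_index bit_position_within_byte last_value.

Read 1: bits[0:2] width=2 -> value=3 (bin 11); offset now 2 = byte 0 bit 2; 30 bits remain
Read 2: bits[2:13] width=11 -> value=78 (bin 00001001110); offset now 13 = byte 1 bit 5; 19 bits remain
Read 3: bits[13:21] width=8 -> value=239 (bin 11101111); offset now 21 = byte 2 bit 5; 11 bits remain

Answer: 2 5 239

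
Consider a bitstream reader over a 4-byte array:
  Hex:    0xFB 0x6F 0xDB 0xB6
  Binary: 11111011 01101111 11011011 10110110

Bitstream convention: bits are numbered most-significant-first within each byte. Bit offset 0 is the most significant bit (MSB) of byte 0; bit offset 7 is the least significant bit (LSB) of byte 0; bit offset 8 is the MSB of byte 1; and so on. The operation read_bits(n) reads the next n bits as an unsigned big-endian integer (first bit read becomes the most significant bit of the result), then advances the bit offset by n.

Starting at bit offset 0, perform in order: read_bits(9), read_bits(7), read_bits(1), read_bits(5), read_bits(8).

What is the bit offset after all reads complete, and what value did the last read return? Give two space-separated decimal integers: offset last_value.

Read 1: bits[0:9] width=9 -> value=502 (bin 111110110); offset now 9 = byte 1 bit 1; 23 bits remain
Read 2: bits[9:16] width=7 -> value=111 (bin 1101111); offset now 16 = byte 2 bit 0; 16 bits remain
Read 3: bits[16:17] width=1 -> value=1 (bin 1); offset now 17 = byte 2 bit 1; 15 bits remain
Read 4: bits[17:22] width=5 -> value=22 (bin 10110); offset now 22 = byte 2 bit 6; 10 bits remain
Read 5: bits[22:30] width=8 -> value=237 (bin 11101101); offset now 30 = byte 3 bit 6; 2 bits remain

Answer: 30 237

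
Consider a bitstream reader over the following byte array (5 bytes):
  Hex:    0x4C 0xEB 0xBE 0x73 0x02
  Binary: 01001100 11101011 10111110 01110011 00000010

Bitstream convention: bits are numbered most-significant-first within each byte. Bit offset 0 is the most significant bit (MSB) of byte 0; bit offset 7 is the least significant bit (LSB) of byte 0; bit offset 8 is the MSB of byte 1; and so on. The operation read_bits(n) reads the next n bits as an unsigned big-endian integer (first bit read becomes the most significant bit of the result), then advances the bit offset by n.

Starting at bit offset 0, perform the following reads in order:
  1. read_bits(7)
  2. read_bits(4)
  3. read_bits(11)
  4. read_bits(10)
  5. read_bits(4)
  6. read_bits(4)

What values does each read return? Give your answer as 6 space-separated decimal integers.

Read 1: bits[0:7] width=7 -> value=38 (bin 0100110); offset now 7 = byte 0 bit 7; 33 bits remain
Read 2: bits[7:11] width=4 -> value=7 (bin 0111); offset now 11 = byte 1 bit 3; 29 bits remain
Read 3: bits[11:22] width=11 -> value=751 (bin 01011101111); offset now 22 = byte 2 bit 6; 18 bits remain
Read 4: bits[22:32] width=10 -> value=627 (bin 1001110011); offset now 32 = byte 4 bit 0; 8 bits remain
Read 5: bits[32:36] width=4 -> value=0 (bin 0000); offset now 36 = byte 4 bit 4; 4 bits remain
Read 6: bits[36:40] width=4 -> value=2 (bin 0010); offset now 40 = byte 5 bit 0; 0 bits remain

Answer: 38 7 751 627 0 2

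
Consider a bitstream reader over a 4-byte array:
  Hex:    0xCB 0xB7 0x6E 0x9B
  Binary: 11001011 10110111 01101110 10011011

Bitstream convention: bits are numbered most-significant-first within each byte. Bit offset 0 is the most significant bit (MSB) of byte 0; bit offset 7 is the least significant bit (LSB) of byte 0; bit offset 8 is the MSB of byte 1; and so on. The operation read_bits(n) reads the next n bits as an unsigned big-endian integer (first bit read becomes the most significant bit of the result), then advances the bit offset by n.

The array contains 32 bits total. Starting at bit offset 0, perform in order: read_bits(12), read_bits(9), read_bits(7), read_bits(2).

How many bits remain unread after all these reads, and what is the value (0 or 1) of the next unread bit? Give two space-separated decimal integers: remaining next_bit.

Answer: 2 1

Derivation:
Read 1: bits[0:12] width=12 -> value=3259 (bin 110010111011); offset now 12 = byte 1 bit 4; 20 bits remain
Read 2: bits[12:21] width=9 -> value=237 (bin 011101101); offset now 21 = byte 2 bit 5; 11 bits remain
Read 3: bits[21:28] width=7 -> value=105 (bin 1101001); offset now 28 = byte 3 bit 4; 4 bits remain
Read 4: bits[28:30] width=2 -> value=2 (bin 10); offset now 30 = byte 3 bit 6; 2 bits remain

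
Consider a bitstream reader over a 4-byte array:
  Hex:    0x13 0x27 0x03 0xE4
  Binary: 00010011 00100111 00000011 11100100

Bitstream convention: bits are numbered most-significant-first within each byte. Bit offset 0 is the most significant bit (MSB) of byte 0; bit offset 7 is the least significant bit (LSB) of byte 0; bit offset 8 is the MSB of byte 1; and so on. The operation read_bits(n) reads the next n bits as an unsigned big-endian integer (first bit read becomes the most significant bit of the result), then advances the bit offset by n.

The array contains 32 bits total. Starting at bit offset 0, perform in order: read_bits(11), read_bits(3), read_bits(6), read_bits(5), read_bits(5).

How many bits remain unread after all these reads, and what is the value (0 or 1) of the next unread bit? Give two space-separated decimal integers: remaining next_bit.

Answer: 2 0

Derivation:
Read 1: bits[0:11] width=11 -> value=153 (bin 00010011001); offset now 11 = byte 1 bit 3; 21 bits remain
Read 2: bits[11:14] width=3 -> value=1 (bin 001); offset now 14 = byte 1 bit 6; 18 bits remain
Read 3: bits[14:20] width=6 -> value=48 (bin 110000); offset now 20 = byte 2 bit 4; 12 bits remain
Read 4: bits[20:25] width=5 -> value=7 (bin 00111); offset now 25 = byte 3 bit 1; 7 bits remain
Read 5: bits[25:30] width=5 -> value=25 (bin 11001); offset now 30 = byte 3 bit 6; 2 bits remain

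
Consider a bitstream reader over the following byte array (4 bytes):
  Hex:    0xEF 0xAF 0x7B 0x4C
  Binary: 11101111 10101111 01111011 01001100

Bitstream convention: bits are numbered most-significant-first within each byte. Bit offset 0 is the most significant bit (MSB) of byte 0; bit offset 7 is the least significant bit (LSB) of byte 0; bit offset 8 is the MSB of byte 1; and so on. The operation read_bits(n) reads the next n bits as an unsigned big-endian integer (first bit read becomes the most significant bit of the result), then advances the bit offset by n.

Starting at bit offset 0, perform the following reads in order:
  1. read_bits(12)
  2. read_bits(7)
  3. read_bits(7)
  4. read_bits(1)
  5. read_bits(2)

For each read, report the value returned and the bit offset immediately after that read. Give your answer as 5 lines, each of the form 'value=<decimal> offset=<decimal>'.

Answer: value=3834 offset=12
value=123 offset=19
value=109 offset=26
value=0 offset=27
value=1 offset=29

Derivation:
Read 1: bits[0:12] width=12 -> value=3834 (bin 111011111010); offset now 12 = byte 1 bit 4; 20 bits remain
Read 2: bits[12:19] width=7 -> value=123 (bin 1111011); offset now 19 = byte 2 bit 3; 13 bits remain
Read 3: bits[19:26] width=7 -> value=109 (bin 1101101); offset now 26 = byte 3 bit 2; 6 bits remain
Read 4: bits[26:27] width=1 -> value=0 (bin 0); offset now 27 = byte 3 bit 3; 5 bits remain
Read 5: bits[27:29] width=2 -> value=1 (bin 01); offset now 29 = byte 3 bit 5; 3 bits remain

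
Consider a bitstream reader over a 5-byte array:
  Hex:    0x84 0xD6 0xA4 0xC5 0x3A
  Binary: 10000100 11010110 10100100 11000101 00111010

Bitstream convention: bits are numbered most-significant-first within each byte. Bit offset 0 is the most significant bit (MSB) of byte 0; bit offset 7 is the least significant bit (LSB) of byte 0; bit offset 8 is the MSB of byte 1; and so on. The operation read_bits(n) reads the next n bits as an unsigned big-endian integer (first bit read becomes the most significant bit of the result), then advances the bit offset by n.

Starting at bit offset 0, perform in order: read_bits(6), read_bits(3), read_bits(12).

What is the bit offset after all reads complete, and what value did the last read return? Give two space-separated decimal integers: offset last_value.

Read 1: bits[0:6] width=6 -> value=33 (bin 100001); offset now 6 = byte 0 bit 6; 34 bits remain
Read 2: bits[6:9] width=3 -> value=1 (bin 001); offset now 9 = byte 1 bit 1; 31 bits remain
Read 3: bits[9:21] width=12 -> value=2772 (bin 101011010100); offset now 21 = byte 2 bit 5; 19 bits remain

Answer: 21 2772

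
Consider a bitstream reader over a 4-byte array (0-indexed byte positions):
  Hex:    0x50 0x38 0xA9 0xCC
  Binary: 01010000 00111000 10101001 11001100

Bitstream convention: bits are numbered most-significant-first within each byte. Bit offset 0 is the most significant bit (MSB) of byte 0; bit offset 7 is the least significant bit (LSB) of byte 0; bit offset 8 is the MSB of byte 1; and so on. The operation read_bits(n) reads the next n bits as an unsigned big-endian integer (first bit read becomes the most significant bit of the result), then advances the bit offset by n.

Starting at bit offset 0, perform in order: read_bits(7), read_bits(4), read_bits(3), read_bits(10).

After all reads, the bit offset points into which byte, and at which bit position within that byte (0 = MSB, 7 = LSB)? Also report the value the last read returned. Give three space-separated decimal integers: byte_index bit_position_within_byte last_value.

Read 1: bits[0:7] width=7 -> value=40 (bin 0101000); offset now 7 = byte 0 bit 7; 25 bits remain
Read 2: bits[7:11] width=4 -> value=1 (bin 0001); offset now 11 = byte 1 bit 3; 21 bits remain
Read 3: bits[11:14] width=3 -> value=6 (bin 110); offset now 14 = byte 1 bit 6; 18 bits remain
Read 4: bits[14:24] width=10 -> value=169 (bin 0010101001); offset now 24 = byte 3 bit 0; 8 bits remain

Answer: 3 0 169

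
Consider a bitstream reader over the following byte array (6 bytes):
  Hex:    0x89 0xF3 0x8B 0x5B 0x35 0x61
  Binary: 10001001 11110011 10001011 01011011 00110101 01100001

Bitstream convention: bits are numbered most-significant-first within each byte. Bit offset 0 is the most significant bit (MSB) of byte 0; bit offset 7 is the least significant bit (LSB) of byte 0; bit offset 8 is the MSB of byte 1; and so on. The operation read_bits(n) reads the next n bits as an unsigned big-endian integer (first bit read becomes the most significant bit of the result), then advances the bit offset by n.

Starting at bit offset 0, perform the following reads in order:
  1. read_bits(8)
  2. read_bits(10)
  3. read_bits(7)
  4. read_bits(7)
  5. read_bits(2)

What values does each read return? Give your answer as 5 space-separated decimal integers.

Answer: 137 974 22 91 0

Derivation:
Read 1: bits[0:8] width=8 -> value=137 (bin 10001001); offset now 8 = byte 1 bit 0; 40 bits remain
Read 2: bits[8:18] width=10 -> value=974 (bin 1111001110); offset now 18 = byte 2 bit 2; 30 bits remain
Read 3: bits[18:25] width=7 -> value=22 (bin 0010110); offset now 25 = byte 3 bit 1; 23 bits remain
Read 4: bits[25:32] width=7 -> value=91 (bin 1011011); offset now 32 = byte 4 bit 0; 16 bits remain
Read 5: bits[32:34] width=2 -> value=0 (bin 00); offset now 34 = byte 4 bit 2; 14 bits remain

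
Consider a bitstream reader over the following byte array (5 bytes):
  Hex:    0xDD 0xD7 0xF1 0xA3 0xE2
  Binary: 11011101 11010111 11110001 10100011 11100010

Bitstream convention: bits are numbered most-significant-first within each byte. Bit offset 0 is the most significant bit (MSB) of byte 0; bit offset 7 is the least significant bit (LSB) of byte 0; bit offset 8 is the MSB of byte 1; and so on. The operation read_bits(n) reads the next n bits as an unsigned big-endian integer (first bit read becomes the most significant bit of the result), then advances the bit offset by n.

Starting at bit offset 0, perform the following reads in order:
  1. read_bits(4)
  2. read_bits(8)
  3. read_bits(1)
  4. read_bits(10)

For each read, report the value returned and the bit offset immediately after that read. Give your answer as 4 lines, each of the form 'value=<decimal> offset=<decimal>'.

Read 1: bits[0:4] width=4 -> value=13 (bin 1101); offset now 4 = byte 0 bit 4; 36 bits remain
Read 2: bits[4:12] width=8 -> value=221 (bin 11011101); offset now 12 = byte 1 bit 4; 28 bits remain
Read 3: bits[12:13] width=1 -> value=0 (bin 0); offset now 13 = byte 1 bit 5; 27 bits remain
Read 4: bits[13:23] width=10 -> value=1016 (bin 1111111000); offset now 23 = byte 2 bit 7; 17 bits remain

Answer: value=13 offset=4
value=221 offset=12
value=0 offset=13
value=1016 offset=23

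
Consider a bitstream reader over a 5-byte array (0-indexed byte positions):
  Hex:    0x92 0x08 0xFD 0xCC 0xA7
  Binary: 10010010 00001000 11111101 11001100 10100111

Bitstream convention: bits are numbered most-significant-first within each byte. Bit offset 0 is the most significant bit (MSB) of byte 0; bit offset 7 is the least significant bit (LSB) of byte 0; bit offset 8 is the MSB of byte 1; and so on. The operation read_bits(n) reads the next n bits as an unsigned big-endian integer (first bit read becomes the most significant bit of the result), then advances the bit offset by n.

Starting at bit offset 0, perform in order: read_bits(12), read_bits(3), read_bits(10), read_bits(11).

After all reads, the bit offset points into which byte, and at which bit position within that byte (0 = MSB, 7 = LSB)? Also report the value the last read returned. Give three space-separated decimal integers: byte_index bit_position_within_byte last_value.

Answer: 4 4 1226

Derivation:
Read 1: bits[0:12] width=12 -> value=2336 (bin 100100100000); offset now 12 = byte 1 bit 4; 28 bits remain
Read 2: bits[12:15] width=3 -> value=4 (bin 100); offset now 15 = byte 1 bit 7; 25 bits remain
Read 3: bits[15:25] width=10 -> value=507 (bin 0111111011); offset now 25 = byte 3 bit 1; 15 bits remain
Read 4: bits[25:36] width=11 -> value=1226 (bin 10011001010); offset now 36 = byte 4 bit 4; 4 bits remain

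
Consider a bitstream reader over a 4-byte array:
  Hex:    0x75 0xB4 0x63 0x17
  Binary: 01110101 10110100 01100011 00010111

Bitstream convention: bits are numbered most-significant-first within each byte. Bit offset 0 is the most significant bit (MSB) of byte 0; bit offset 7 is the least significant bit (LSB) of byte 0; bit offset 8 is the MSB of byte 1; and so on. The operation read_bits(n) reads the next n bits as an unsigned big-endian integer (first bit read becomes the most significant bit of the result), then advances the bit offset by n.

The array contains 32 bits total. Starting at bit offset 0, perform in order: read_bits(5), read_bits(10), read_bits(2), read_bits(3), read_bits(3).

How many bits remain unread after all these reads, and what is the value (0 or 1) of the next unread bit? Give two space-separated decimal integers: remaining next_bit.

Read 1: bits[0:5] width=5 -> value=14 (bin 01110); offset now 5 = byte 0 bit 5; 27 bits remain
Read 2: bits[5:15] width=10 -> value=730 (bin 1011011010); offset now 15 = byte 1 bit 7; 17 bits remain
Read 3: bits[15:17] width=2 -> value=0 (bin 00); offset now 17 = byte 2 bit 1; 15 bits remain
Read 4: bits[17:20] width=3 -> value=6 (bin 110); offset now 20 = byte 2 bit 4; 12 bits remain
Read 5: bits[20:23] width=3 -> value=1 (bin 001); offset now 23 = byte 2 bit 7; 9 bits remain

Answer: 9 1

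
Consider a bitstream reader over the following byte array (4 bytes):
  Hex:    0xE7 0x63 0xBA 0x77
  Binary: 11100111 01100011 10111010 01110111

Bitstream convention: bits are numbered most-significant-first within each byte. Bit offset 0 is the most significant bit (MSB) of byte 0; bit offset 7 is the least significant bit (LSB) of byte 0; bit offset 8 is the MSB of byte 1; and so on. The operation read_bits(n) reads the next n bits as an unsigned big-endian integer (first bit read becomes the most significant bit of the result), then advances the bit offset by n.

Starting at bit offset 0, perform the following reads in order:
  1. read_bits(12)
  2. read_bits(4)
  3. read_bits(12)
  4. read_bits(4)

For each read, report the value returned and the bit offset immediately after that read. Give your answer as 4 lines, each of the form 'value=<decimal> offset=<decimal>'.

Answer: value=3702 offset=12
value=3 offset=16
value=2983 offset=28
value=7 offset=32

Derivation:
Read 1: bits[0:12] width=12 -> value=3702 (bin 111001110110); offset now 12 = byte 1 bit 4; 20 bits remain
Read 2: bits[12:16] width=4 -> value=3 (bin 0011); offset now 16 = byte 2 bit 0; 16 bits remain
Read 3: bits[16:28] width=12 -> value=2983 (bin 101110100111); offset now 28 = byte 3 bit 4; 4 bits remain
Read 4: bits[28:32] width=4 -> value=7 (bin 0111); offset now 32 = byte 4 bit 0; 0 bits remain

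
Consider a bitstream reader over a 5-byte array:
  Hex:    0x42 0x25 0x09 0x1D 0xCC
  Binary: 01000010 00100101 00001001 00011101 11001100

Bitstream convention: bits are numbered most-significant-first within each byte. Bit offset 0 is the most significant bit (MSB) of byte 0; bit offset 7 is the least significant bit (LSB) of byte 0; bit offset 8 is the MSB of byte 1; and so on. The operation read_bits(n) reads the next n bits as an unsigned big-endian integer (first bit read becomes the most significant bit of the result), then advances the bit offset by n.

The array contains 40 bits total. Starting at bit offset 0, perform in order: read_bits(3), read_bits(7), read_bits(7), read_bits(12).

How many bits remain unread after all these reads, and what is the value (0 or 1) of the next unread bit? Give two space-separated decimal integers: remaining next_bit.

Answer: 11 1

Derivation:
Read 1: bits[0:3] width=3 -> value=2 (bin 010); offset now 3 = byte 0 bit 3; 37 bits remain
Read 2: bits[3:10] width=7 -> value=8 (bin 0001000); offset now 10 = byte 1 bit 2; 30 bits remain
Read 3: bits[10:17] width=7 -> value=74 (bin 1001010); offset now 17 = byte 2 bit 1; 23 bits remain
Read 4: bits[17:29] width=12 -> value=291 (bin 000100100011); offset now 29 = byte 3 bit 5; 11 bits remain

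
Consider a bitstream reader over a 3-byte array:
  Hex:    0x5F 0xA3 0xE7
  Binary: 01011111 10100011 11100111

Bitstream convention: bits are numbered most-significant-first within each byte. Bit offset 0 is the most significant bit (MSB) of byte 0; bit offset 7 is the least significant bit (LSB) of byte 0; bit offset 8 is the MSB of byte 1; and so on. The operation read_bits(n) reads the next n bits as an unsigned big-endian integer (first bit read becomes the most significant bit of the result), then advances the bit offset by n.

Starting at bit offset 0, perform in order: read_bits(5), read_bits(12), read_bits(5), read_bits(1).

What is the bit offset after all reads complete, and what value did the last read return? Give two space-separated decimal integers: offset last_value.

Read 1: bits[0:5] width=5 -> value=11 (bin 01011); offset now 5 = byte 0 bit 5; 19 bits remain
Read 2: bits[5:17] width=12 -> value=3911 (bin 111101000111); offset now 17 = byte 2 bit 1; 7 bits remain
Read 3: bits[17:22] width=5 -> value=25 (bin 11001); offset now 22 = byte 2 bit 6; 2 bits remain
Read 4: bits[22:23] width=1 -> value=1 (bin 1); offset now 23 = byte 2 bit 7; 1 bits remain

Answer: 23 1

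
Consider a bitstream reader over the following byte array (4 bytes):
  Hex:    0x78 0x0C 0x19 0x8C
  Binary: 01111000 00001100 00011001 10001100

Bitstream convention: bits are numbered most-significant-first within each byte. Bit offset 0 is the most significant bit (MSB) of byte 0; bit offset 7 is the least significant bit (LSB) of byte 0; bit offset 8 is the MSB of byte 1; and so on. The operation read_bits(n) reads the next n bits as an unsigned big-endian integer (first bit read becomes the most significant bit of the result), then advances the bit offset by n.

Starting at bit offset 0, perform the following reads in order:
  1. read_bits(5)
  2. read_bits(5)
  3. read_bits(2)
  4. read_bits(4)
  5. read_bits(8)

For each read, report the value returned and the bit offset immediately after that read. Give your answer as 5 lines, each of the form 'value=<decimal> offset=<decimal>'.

Read 1: bits[0:5] width=5 -> value=15 (bin 01111); offset now 5 = byte 0 bit 5; 27 bits remain
Read 2: bits[5:10] width=5 -> value=0 (bin 00000); offset now 10 = byte 1 bit 2; 22 bits remain
Read 3: bits[10:12] width=2 -> value=0 (bin 00); offset now 12 = byte 1 bit 4; 20 bits remain
Read 4: bits[12:16] width=4 -> value=12 (bin 1100); offset now 16 = byte 2 bit 0; 16 bits remain
Read 5: bits[16:24] width=8 -> value=25 (bin 00011001); offset now 24 = byte 3 bit 0; 8 bits remain

Answer: value=15 offset=5
value=0 offset=10
value=0 offset=12
value=12 offset=16
value=25 offset=24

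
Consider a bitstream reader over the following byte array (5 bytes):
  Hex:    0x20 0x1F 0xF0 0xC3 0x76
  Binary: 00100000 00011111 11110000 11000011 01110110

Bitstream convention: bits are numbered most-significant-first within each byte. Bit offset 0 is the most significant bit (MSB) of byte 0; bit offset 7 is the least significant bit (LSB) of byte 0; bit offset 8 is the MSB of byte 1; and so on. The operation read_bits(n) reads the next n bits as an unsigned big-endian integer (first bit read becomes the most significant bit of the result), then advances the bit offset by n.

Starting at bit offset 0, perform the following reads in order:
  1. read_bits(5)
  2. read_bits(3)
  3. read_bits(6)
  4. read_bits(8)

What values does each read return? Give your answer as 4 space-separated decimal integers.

Answer: 4 0 7 252

Derivation:
Read 1: bits[0:5] width=5 -> value=4 (bin 00100); offset now 5 = byte 0 bit 5; 35 bits remain
Read 2: bits[5:8] width=3 -> value=0 (bin 000); offset now 8 = byte 1 bit 0; 32 bits remain
Read 3: bits[8:14] width=6 -> value=7 (bin 000111); offset now 14 = byte 1 bit 6; 26 bits remain
Read 4: bits[14:22] width=8 -> value=252 (bin 11111100); offset now 22 = byte 2 bit 6; 18 bits remain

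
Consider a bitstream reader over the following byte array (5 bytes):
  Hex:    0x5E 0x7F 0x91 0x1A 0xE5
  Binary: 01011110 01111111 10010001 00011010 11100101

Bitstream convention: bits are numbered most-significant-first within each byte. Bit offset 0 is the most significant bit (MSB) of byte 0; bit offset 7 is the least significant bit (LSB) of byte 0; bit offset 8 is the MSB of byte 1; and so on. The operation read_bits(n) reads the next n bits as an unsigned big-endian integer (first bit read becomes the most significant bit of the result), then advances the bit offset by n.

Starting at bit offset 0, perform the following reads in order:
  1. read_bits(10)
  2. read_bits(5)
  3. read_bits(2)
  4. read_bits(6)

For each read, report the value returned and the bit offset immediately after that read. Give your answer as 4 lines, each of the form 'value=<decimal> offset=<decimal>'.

Answer: value=377 offset=10
value=31 offset=15
value=3 offset=17
value=8 offset=23

Derivation:
Read 1: bits[0:10] width=10 -> value=377 (bin 0101111001); offset now 10 = byte 1 bit 2; 30 bits remain
Read 2: bits[10:15] width=5 -> value=31 (bin 11111); offset now 15 = byte 1 bit 7; 25 bits remain
Read 3: bits[15:17] width=2 -> value=3 (bin 11); offset now 17 = byte 2 bit 1; 23 bits remain
Read 4: bits[17:23] width=6 -> value=8 (bin 001000); offset now 23 = byte 2 bit 7; 17 bits remain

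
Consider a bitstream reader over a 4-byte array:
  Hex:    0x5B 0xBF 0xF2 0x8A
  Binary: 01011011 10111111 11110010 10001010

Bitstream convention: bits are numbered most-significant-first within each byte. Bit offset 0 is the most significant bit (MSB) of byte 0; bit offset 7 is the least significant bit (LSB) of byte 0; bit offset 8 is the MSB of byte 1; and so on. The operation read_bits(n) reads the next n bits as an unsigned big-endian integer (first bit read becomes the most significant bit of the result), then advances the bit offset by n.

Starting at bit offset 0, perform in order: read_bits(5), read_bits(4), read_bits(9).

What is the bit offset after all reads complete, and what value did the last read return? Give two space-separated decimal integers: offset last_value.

Read 1: bits[0:5] width=5 -> value=11 (bin 01011); offset now 5 = byte 0 bit 5; 27 bits remain
Read 2: bits[5:9] width=4 -> value=7 (bin 0111); offset now 9 = byte 1 bit 1; 23 bits remain
Read 3: bits[9:18] width=9 -> value=255 (bin 011111111); offset now 18 = byte 2 bit 2; 14 bits remain

Answer: 18 255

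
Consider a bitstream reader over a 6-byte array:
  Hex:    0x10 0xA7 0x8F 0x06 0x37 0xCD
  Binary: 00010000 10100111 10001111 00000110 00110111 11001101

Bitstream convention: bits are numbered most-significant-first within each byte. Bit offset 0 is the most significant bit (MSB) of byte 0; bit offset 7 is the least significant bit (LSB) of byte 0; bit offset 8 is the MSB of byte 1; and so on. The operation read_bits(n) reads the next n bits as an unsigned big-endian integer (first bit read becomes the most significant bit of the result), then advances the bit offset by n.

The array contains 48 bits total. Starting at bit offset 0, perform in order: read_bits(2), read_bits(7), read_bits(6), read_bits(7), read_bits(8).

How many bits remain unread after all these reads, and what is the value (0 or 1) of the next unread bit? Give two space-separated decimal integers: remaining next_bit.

Read 1: bits[0:2] width=2 -> value=0 (bin 00); offset now 2 = byte 0 bit 2; 46 bits remain
Read 2: bits[2:9] width=7 -> value=33 (bin 0100001); offset now 9 = byte 1 bit 1; 39 bits remain
Read 3: bits[9:15] width=6 -> value=19 (bin 010011); offset now 15 = byte 1 bit 7; 33 bits remain
Read 4: bits[15:22] width=7 -> value=99 (bin 1100011); offset now 22 = byte 2 bit 6; 26 bits remain
Read 5: bits[22:30] width=8 -> value=193 (bin 11000001); offset now 30 = byte 3 bit 6; 18 bits remain

Answer: 18 1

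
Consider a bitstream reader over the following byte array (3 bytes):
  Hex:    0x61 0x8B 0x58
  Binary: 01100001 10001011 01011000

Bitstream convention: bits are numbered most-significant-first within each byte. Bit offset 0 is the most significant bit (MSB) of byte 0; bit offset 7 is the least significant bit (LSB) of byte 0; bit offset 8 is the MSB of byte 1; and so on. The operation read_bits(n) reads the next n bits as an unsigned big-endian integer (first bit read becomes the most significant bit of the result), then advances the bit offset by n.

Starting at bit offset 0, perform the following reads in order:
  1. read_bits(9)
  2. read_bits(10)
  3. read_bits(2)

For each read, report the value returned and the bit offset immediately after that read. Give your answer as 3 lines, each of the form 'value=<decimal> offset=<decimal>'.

Read 1: bits[0:9] width=9 -> value=195 (bin 011000011); offset now 9 = byte 1 bit 1; 15 bits remain
Read 2: bits[9:19] width=10 -> value=90 (bin 0001011010); offset now 19 = byte 2 bit 3; 5 bits remain
Read 3: bits[19:21] width=2 -> value=3 (bin 11); offset now 21 = byte 2 bit 5; 3 bits remain

Answer: value=195 offset=9
value=90 offset=19
value=3 offset=21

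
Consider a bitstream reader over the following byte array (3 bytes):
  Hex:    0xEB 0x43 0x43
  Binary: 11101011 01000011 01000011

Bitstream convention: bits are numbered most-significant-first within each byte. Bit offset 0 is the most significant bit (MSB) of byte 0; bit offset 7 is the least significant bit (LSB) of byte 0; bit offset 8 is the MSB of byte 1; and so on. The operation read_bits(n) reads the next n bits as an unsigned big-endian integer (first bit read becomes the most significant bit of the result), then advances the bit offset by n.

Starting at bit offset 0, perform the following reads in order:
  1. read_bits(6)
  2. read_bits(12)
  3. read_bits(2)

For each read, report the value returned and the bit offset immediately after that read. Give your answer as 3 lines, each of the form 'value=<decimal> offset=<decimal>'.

Answer: value=58 offset=6
value=3341 offset=18
value=0 offset=20

Derivation:
Read 1: bits[0:6] width=6 -> value=58 (bin 111010); offset now 6 = byte 0 bit 6; 18 bits remain
Read 2: bits[6:18] width=12 -> value=3341 (bin 110100001101); offset now 18 = byte 2 bit 2; 6 bits remain
Read 3: bits[18:20] width=2 -> value=0 (bin 00); offset now 20 = byte 2 bit 4; 4 bits remain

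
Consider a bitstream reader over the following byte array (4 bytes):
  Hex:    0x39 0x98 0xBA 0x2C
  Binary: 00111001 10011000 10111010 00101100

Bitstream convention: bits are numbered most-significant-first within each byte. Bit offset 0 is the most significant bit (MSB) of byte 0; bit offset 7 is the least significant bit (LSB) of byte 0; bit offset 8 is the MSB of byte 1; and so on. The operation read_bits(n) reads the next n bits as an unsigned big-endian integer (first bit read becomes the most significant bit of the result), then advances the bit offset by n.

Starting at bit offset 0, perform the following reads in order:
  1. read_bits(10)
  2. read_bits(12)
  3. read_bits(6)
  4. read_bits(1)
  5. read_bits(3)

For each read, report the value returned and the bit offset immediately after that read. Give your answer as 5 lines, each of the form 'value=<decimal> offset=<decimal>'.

Read 1: bits[0:10] width=10 -> value=230 (bin 0011100110); offset now 10 = byte 1 bit 2; 22 bits remain
Read 2: bits[10:22] width=12 -> value=1582 (bin 011000101110); offset now 22 = byte 2 bit 6; 10 bits remain
Read 3: bits[22:28] width=6 -> value=34 (bin 100010); offset now 28 = byte 3 bit 4; 4 bits remain
Read 4: bits[28:29] width=1 -> value=1 (bin 1); offset now 29 = byte 3 bit 5; 3 bits remain
Read 5: bits[29:32] width=3 -> value=4 (bin 100); offset now 32 = byte 4 bit 0; 0 bits remain

Answer: value=230 offset=10
value=1582 offset=22
value=34 offset=28
value=1 offset=29
value=4 offset=32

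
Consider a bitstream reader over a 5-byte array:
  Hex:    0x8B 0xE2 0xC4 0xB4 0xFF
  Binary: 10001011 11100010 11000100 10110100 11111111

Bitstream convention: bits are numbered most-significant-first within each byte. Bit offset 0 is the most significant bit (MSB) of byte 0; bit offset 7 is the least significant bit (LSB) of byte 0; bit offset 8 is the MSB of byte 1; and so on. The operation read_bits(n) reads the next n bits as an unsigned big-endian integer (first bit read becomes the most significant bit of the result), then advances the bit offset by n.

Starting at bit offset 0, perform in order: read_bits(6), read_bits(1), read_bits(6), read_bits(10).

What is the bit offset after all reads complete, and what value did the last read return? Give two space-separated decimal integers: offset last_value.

Read 1: bits[0:6] width=6 -> value=34 (bin 100010); offset now 6 = byte 0 bit 6; 34 bits remain
Read 2: bits[6:7] width=1 -> value=1 (bin 1); offset now 7 = byte 0 bit 7; 33 bits remain
Read 3: bits[7:13] width=6 -> value=60 (bin 111100); offset now 13 = byte 1 bit 5; 27 bits remain
Read 4: bits[13:23] width=10 -> value=354 (bin 0101100010); offset now 23 = byte 2 bit 7; 17 bits remain

Answer: 23 354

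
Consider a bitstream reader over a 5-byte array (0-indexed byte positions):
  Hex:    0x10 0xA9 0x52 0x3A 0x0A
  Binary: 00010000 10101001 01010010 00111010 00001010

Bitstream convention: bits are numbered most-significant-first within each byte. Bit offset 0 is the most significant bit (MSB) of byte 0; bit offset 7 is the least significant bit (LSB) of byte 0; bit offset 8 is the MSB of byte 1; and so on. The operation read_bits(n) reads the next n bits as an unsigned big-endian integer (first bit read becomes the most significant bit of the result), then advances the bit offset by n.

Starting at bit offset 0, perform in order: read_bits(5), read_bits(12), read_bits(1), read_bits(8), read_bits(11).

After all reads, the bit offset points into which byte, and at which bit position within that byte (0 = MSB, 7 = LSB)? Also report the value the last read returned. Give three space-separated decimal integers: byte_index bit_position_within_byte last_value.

Read 1: bits[0:5] width=5 -> value=2 (bin 00010); offset now 5 = byte 0 bit 5; 35 bits remain
Read 2: bits[5:17] width=12 -> value=338 (bin 000101010010); offset now 17 = byte 2 bit 1; 23 bits remain
Read 3: bits[17:18] width=1 -> value=1 (bin 1); offset now 18 = byte 2 bit 2; 22 bits remain
Read 4: bits[18:26] width=8 -> value=72 (bin 01001000); offset now 26 = byte 3 bit 2; 14 bits remain
Read 5: bits[26:37] width=11 -> value=1857 (bin 11101000001); offset now 37 = byte 4 bit 5; 3 bits remain

Answer: 4 5 1857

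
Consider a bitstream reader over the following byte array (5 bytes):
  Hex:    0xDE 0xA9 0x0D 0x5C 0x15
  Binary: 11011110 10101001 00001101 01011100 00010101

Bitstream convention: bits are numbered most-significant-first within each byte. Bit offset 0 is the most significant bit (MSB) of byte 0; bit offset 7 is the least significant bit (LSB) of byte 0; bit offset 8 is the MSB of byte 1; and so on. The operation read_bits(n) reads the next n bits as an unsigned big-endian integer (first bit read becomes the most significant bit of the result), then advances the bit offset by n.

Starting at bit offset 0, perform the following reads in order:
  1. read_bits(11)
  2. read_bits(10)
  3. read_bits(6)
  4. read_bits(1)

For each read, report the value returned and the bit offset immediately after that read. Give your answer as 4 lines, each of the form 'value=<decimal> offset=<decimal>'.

Answer: value=1781 offset=11
value=289 offset=21
value=42 offset=27
value=1 offset=28

Derivation:
Read 1: bits[0:11] width=11 -> value=1781 (bin 11011110101); offset now 11 = byte 1 bit 3; 29 bits remain
Read 2: bits[11:21] width=10 -> value=289 (bin 0100100001); offset now 21 = byte 2 bit 5; 19 bits remain
Read 3: bits[21:27] width=6 -> value=42 (bin 101010); offset now 27 = byte 3 bit 3; 13 bits remain
Read 4: bits[27:28] width=1 -> value=1 (bin 1); offset now 28 = byte 3 bit 4; 12 bits remain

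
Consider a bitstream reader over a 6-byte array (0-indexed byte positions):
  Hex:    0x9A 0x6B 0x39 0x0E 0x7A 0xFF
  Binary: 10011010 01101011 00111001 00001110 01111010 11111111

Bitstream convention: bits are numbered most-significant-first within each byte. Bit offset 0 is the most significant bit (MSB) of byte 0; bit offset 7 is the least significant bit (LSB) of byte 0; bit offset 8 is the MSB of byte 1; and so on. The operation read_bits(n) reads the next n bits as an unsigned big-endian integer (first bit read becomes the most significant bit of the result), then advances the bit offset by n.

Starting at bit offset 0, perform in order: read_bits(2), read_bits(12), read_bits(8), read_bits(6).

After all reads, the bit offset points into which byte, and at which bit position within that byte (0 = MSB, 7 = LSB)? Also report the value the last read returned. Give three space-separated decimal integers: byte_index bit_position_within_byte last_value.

Answer: 3 4 16

Derivation:
Read 1: bits[0:2] width=2 -> value=2 (bin 10); offset now 2 = byte 0 bit 2; 46 bits remain
Read 2: bits[2:14] width=12 -> value=1690 (bin 011010011010); offset now 14 = byte 1 bit 6; 34 bits remain
Read 3: bits[14:22] width=8 -> value=206 (bin 11001110); offset now 22 = byte 2 bit 6; 26 bits remain
Read 4: bits[22:28] width=6 -> value=16 (bin 010000); offset now 28 = byte 3 bit 4; 20 bits remain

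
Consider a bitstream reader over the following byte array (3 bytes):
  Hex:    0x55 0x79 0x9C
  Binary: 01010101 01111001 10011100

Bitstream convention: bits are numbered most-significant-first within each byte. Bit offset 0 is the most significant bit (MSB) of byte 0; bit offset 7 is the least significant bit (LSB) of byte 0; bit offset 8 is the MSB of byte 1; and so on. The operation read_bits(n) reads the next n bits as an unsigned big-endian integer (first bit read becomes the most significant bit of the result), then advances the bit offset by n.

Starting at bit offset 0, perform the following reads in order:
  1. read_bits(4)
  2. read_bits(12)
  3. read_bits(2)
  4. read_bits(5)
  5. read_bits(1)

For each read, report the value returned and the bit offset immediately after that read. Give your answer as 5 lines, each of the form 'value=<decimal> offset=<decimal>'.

Read 1: bits[0:4] width=4 -> value=5 (bin 0101); offset now 4 = byte 0 bit 4; 20 bits remain
Read 2: bits[4:16] width=12 -> value=1401 (bin 010101111001); offset now 16 = byte 2 bit 0; 8 bits remain
Read 3: bits[16:18] width=2 -> value=2 (bin 10); offset now 18 = byte 2 bit 2; 6 bits remain
Read 4: bits[18:23] width=5 -> value=14 (bin 01110); offset now 23 = byte 2 bit 7; 1 bits remain
Read 5: bits[23:24] width=1 -> value=0 (bin 0); offset now 24 = byte 3 bit 0; 0 bits remain

Answer: value=5 offset=4
value=1401 offset=16
value=2 offset=18
value=14 offset=23
value=0 offset=24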